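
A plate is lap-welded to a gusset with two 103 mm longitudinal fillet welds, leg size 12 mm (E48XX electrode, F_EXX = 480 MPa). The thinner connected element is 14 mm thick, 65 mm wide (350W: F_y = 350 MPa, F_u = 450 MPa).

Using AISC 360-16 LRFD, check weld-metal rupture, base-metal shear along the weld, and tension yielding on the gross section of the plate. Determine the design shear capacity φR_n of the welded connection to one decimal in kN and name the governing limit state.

286.7 kN (gross-section yield governs)

Weld metal: throat = 0.707×12 = 8.484 mm, L = 2×103 = 206 mm. φR_n = 0.75 × 0.6 × 480 × 8.484 × 206 = 377.5 kN.
Base metal shear (14 mm plate): yield φR_n = 1.0×0.6×350×14×206 = 605.6 kN; rupture φR_n = 0.75×0.6×450×14×206 = 584.0 kN; take 584.0 kN (rupture).
Tension yield (gross): A_g = 65×14 = 910 mm². φR_n = 0.90 × 350 × 910 = 286.7 kN.
Governing: min(377.5, 584.0, 286.7) = 286.7 kN → gross-section yield.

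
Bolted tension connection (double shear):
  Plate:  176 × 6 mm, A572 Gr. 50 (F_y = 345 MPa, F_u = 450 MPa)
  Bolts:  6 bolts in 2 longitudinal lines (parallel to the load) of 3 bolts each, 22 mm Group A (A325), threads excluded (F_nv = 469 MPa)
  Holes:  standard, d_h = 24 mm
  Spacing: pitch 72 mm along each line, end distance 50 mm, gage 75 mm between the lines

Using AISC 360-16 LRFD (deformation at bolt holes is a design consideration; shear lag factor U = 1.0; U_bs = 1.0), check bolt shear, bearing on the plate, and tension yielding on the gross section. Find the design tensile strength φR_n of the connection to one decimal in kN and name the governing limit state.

327.9 kN (gross-section yield governs)

Bolt shear: A_b = π(22)²/4 = 380.13 mm². φR_n = 0.75 × 469 × 380.13 × 6 × 2 = 1604.5 kN.
Bearing (6 mm plate, F_u = 450 MPa): end bolts L_c = 50 − 24/2 = 38, R_n = min(1.2×38×6×450, 2.4×22×6×450) = 123.12 kN/bolt; interior L_c = 72 − 24 = 48, R_n = 142.56 kN/bolt. φR_n = 0.75 × (2×123.12 + 4×142.56) = 612.4 kN.
Tension yield (gross): A_g = 176×6 = 1056 mm². φR_n = 0.90 × 345 × 1056 = 327.9 kN.
Governing: min(1604.5, 612.4, 327.9) = 327.9 kN → gross-section yield.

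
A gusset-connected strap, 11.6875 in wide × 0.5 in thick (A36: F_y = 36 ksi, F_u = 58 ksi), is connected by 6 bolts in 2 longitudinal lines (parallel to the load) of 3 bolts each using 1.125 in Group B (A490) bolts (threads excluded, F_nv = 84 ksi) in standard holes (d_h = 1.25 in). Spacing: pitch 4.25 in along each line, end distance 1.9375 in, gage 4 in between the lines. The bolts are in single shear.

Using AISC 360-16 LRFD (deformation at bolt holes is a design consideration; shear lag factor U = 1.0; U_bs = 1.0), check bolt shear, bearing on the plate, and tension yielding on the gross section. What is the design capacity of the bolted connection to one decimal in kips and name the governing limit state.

Bolt shear: A_b = π(1.125)²/4 = 0.99402 in². φR_n = 0.75 × 84 × 0.99402 × 6 × 1 = 375.7 kips.
Bearing (0.5 in plate, F_u = 58 ksi): end bolts L_c = 1.9375 − 1.25/2 = 1.3125, R_n = min(1.2×1.3125×0.5×58, 2.4×1.125×0.5×58) = 45.675 kips/bolt; interior L_c = 4.25 − 1.25 = 3, R_n = 78.3 kips/bolt. φR_n = 0.75 × (2×45.675 + 4×78.3) = 303.4 kips.
Tension yield (gross): A_g = 11.6875×0.5 = 5.8438 in². φR_n = 0.90 × 36 × 5.8438 = 189.3 kips.
Governing: min(375.7, 303.4, 189.3) = 189.3 kips → gross-section yield.

189.3 kips (gross-section yield governs)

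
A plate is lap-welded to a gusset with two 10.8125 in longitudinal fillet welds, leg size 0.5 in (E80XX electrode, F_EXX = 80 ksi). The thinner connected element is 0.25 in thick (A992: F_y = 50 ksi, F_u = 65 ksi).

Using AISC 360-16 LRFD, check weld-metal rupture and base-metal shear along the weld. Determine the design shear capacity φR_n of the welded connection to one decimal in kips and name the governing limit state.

Weld metal: throat = 0.707×0.5 = 0.3535 in, L = 2×10.8125 = 21.625 in. φR_n = 0.75 × 0.6 × 80 × 0.3535 × 21.625 = 275.2 kips.
Base metal shear (0.25 in plate): yield φR_n = 1.0×0.6×50×0.25×21.625 = 162.2 kips; rupture φR_n = 0.75×0.6×65×0.25×21.625 = 158.1 kips; take 158.1 kips (rupture).
Governing: min(275.2, 158.1) = 158.1 kips → base-metal shear.

158.1 kips (base-metal shear governs)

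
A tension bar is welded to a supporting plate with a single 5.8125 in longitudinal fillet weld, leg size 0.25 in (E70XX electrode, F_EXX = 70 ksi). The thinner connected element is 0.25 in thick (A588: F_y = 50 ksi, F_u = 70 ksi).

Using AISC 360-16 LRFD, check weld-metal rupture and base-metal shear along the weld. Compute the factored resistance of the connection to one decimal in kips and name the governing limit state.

Weld metal: throat = 0.707×0.25 = 0.17675 in, L = 5.8125 in. φR_n = 0.75 × 0.6 × 70 × 0.17675 × 5.8125 = 32.4 kips.
Base metal shear (0.25 in plate): yield φR_n = 1.0×0.6×50×0.25×5.8125 = 43.6 kips; rupture φR_n = 0.75×0.6×70×0.25×5.8125 = 45.8 kips; take 43.6 kips (yield).
Governing: min(32.4, 43.6) = 32.4 kips → weld metal.

32.4 kips (weld metal governs)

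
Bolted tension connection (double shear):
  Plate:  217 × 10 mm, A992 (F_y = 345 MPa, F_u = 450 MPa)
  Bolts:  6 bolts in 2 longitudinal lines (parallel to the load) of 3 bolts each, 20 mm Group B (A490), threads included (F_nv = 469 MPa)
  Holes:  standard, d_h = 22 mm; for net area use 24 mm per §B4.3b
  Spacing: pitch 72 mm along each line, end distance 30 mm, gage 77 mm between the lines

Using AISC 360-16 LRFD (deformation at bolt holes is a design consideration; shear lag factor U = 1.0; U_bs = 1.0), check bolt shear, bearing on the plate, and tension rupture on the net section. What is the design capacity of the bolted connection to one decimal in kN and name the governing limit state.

Bolt shear: A_b = π(20)²/4 = 314.16 mm². φR_n = 0.75 × 469 × 314.16 × 6 × 2 = 1326.1 kN.
Bearing (10 mm plate, F_u = 450 MPa): end bolts L_c = 30 − 22/2 = 19, R_n = min(1.2×19×10×450, 2.4×20×10×450) = 102.6 kN/bolt; interior L_c = 72 − 22 = 50, R_n = 216 kN/bolt. φR_n = 0.75 × (2×102.6 + 4×216) = 801.9 kN.
Tension rupture (net): A_n = (217 − 2×24)×10 = 1690 mm² (U = 1.0, A_e = A_n). φR_n = 0.75 × 450 × 1690 = 570.4 kN.
Governing: min(1326.1, 801.9, 570.4) = 570.4 kN → net-section rupture.

570.4 kN (net-section rupture governs)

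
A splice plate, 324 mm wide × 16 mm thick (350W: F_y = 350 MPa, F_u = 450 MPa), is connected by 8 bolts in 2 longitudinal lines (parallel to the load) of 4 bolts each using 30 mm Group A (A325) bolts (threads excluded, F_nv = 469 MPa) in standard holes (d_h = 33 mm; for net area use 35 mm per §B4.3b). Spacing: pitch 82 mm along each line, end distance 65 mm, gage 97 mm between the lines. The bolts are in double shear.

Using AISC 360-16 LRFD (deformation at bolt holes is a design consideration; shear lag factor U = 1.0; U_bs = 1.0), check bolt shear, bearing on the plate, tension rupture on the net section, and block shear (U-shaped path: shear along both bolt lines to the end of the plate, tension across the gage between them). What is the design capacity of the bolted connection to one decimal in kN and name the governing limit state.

Bolt shear: A_b = π(30)²/4 = 706.86 mm². φR_n = 0.75 × 469 × 706.86 × 8 × 2 = 3978.2 kN.
Bearing (16 mm plate, F_u = 450 MPa): end bolts L_c = 65 − 33/2 = 48.5, R_n = min(1.2×48.5×16×450, 2.4×30×16×450) = 419.04 kN/bolt; interior L_c = 82 − 33 = 49, R_n = 423.36 kN/bolt. φR_n = 0.75 × (2×419.04 + 6×423.36) = 2533.7 kN.
Tension rupture (net): A_n = (324 − 2×35)×16 = 4064 mm² (U = 1.0, A_e = A_n). φR_n = 0.75 × 450 × 4064 = 1371.6 kN.
Block shear: shear path 2×[65+3×82] = 2×311 mm, A_gv = 9952, A_nv = 2×(311 − 3.5×35)×16 = 6032 mm²; tension across gage: (97 − 1×35)×16 = 992 mm². R_n = min(0.6×450×6032, 0.6×350×9952) + 1.0×450×992 = min(1628.6, 2089.9) + 446.4 = 2075 kN. φR_n = 0.75 × 2075 = 1556.3 kN.
Governing: min(3978.2, 2533.7, 1371.6, 1556.3) = 1371.6 kN → net-section rupture.

1371.6 kN (net-section rupture governs)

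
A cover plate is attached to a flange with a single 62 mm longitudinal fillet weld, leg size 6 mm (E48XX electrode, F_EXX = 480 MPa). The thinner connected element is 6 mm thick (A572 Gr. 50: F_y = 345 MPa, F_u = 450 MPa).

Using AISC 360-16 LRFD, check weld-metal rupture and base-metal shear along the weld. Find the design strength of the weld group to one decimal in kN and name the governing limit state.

56.8 kN (weld metal governs)

Weld metal: throat = 0.707×6 = 4.242 mm, L = 62 mm. φR_n = 0.75 × 0.6 × 480 × 4.242 × 62 = 56.8 kN.
Base metal shear (6 mm plate): yield φR_n = 1.0×0.6×345×6×62 = 77.0 kN; rupture φR_n = 0.75×0.6×450×6×62 = 75.3 kN; take 75.3 kN (rupture).
Governing: min(56.8, 75.3) = 56.8 kN → weld metal.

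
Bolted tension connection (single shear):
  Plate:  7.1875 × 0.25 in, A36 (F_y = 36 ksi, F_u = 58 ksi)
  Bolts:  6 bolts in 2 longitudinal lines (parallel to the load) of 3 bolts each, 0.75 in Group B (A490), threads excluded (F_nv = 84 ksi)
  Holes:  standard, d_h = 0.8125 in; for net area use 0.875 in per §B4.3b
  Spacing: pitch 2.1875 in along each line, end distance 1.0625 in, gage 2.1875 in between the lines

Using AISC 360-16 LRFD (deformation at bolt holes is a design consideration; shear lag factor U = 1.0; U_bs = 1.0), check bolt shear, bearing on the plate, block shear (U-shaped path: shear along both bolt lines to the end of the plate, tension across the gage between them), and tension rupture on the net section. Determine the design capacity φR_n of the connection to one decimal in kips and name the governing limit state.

Bolt shear: A_b = π(0.75)²/4 = 0.44179 in². φR_n = 0.75 × 84 × 0.44179 × 6 × 1 = 167.0 kips.
Bearing (0.25 in plate, F_u = 58 ksi): end bolts L_c = 1.0625 − 0.8125/2 = 0.65625, R_n = min(1.2×0.65625×0.25×58, 2.4×0.75×0.25×58) = 11.419 kips/bolt; interior L_c = 2.1875 − 0.8125 = 1.375, R_n = 23.925 kips/bolt. φR_n = 0.75 × (2×11.419 + 4×23.925) = 88.9 kips.
Block shear: shear path 2×[1.0625+2×2.1875] = 2×5.4375 in, A_gv = 2.7188, A_nv = 2×(5.4375 − 2.5×0.875)×0.25 = 1.625 in²; tension across gage: (2.1875 − 1×0.875)×0.25 = 0.32813 in². R_n = min(0.6×58×1.625, 0.6×36×2.7188) + 1.0×58×0.32813 = min(56.55, 58.726) + 19.032 = 75.582 kips. φR_n = 0.75 × 75.582 = 56.7 kips.
Tension rupture (net): A_n = (7.1875 − 2×0.875)×0.25 = 1.3594 in² (U = 1.0, A_e = A_n). φR_n = 0.75 × 58 × 1.3594 = 59.1 kips.
Governing: min(167.0, 88.9, 56.7, 59.1) = 56.7 kips → block shear.

56.7 kips (block shear governs)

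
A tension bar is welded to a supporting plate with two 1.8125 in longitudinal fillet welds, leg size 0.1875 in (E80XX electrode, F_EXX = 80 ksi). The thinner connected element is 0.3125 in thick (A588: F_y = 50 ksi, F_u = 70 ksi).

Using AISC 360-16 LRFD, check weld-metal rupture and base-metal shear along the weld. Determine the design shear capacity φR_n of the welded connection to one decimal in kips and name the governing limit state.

17.3 kips (weld metal governs)

Weld metal: throat = 0.707×0.1875 = 0.13256 in, L = 2×1.8125 = 3.625 in. φR_n = 0.75 × 0.6 × 80 × 0.13256 × 3.625 = 17.3 kips.
Base metal shear (0.3125 in plate): yield φR_n = 1.0×0.6×50×0.3125×3.625 = 34.0 kips; rupture φR_n = 0.75×0.6×70×0.3125×3.625 = 35.7 kips; take 34.0 kips (yield).
Governing: min(17.3, 34.0) = 17.3 kips → weld metal.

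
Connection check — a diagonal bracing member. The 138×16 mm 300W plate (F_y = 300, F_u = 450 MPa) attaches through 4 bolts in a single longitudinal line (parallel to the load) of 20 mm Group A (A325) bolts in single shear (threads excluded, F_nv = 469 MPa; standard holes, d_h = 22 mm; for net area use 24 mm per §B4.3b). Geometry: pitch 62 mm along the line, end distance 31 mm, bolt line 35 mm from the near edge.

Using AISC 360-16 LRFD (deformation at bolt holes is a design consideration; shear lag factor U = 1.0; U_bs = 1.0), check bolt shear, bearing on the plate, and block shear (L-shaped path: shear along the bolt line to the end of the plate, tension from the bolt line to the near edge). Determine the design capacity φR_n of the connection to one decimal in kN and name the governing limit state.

442.0 kN (bolt shear governs)

Bolt shear: A_b = π(20)²/4 = 314.16 mm². φR_n = 0.75 × 469 × 314.16 × 4 × 1 = 442.0 kN.
Bearing (16 mm plate, F_u = 450 MPa): end bolts L_c = 31 − 22/2 = 20, R_n = min(1.2×20×16×450, 2.4×20×16×450) = 172.8 kN/bolt; interior L_c = 62 − 22 = 40, R_n = 345.6 kN/bolt. φR_n = 0.75 × (1×172.8 + 3×345.6) = 907.2 kN.
Block shear: shear path 1×[31+3×62] = 1×217 mm, A_gv = 3472, A_nv = 1×(217 − 3.5×24)×16 = 2128 mm²; tension to near edge: (35 − 0.5×24)×16 = 368 mm². R_n = min(0.6×450×2128, 0.6×300×3472) + 1.0×450×368 = min(574.56, 624.96) + 165.6 = 740.16 kN. φR_n = 0.75 × 740.16 = 555.1 kN.
Governing: min(442.0, 907.2, 555.1) = 442.0 kN → bolt shear.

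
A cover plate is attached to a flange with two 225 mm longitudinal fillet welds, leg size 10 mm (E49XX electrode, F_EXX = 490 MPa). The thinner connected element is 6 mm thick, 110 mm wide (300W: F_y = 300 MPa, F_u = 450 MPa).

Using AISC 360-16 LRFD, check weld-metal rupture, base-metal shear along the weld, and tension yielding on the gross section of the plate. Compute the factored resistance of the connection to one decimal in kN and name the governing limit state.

Weld metal: throat = 0.707×10 = 7.07 mm, L = 2×225 = 450 mm. φR_n = 0.75 × 0.6 × 490 × 7.07 × 450 = 701.5 kN.
Base metal shear (6 mm plate): yield φR_n = 1.0×0.6×300×6×450 = 486.0 kN; rupture φR_n = 0.75×0.6×450×6×450 = 546.8 kN; take 486.0 kN (yield).
Tension yield (gross): A_g = 110×6 = 660 mm². φR_n = 0.90 × 300 × 660 = 178.2 kN.
Governing: min(701.5, 486.0, 178.2) = 178.2 kN → gross-section yield.

178.2 kN (gross-section yield governs)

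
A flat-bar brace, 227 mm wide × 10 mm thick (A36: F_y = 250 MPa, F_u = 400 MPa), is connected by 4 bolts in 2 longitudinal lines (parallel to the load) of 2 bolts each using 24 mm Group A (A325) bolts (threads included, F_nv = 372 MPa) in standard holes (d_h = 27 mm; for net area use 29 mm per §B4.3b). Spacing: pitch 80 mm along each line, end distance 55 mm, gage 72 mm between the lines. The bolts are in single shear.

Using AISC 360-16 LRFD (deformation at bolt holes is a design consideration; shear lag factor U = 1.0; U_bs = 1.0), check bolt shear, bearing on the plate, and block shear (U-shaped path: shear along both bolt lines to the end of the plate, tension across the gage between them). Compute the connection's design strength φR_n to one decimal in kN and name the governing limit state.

432.8 kN (block shear governs)

Bolt shear: A_b = π(24)²/4 = 452.39 mm². φR_n = 0.75 × 372 × 452.39 × 4 × 1 = 504.9 kN.
Bearing (10 mm plate, F_u = 400 MPa): end bolts L_c = 55 − 27/2 = 41.5, R_n = min(1.2×41.5×10×400, 2.4×24×10×400) = 199.2 kN/bolt; interior L_c = 80 − 27 = 53, R_n = 230.4 kN/bolt. φR_n = 0.75 × (2×199.2 + 2×230.4) = 644.4 kN.
Block shear: shear path 2×[55+1×80] = 2×135 mm, A_gv = 2700, A_nv = 2×(135 − 1.5×29)×10 = 1830 mm²; tension across gage: (72 − 1×29)×10 = 430 mm². R_n = min(0.6×400×1830, 0.6×250×2700) + 1.0×400×430 = min(439.2, 405) + 172 = 577 kN. φR_n = 0.75 × 577 = 432.8 kN.
Governing: min(504.9, 644.4, 432.8) = 432.8 kN → block shear.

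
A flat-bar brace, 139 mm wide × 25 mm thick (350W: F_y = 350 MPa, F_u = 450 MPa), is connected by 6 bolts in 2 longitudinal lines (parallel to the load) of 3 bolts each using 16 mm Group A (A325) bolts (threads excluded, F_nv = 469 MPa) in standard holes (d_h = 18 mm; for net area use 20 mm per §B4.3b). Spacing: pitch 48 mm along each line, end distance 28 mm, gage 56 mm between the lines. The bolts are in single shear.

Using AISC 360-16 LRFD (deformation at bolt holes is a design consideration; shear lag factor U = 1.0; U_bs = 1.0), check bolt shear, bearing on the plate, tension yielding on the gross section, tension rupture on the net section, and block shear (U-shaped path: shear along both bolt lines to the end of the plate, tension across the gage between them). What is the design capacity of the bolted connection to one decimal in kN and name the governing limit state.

Bolt shear: A_b = π(16)²/4 = 201.06 mm². φR_n = 0.75 × 469 × 201.06 × 6 × 1 = 424.3 kN.
Bearing (25 mm plate, F_u = 450 MPa): end bolts L_c = 28 − 18/2 = 19, R_n = min(1.2×19×25×450, 2.4×16×25×450) = 256.5 kN/bolt; interior L_c = 48 − 18 = 30, R_n = 405 kN/bolt. φR_n = 0.75 × (2×256.5 + 4×405) = 1599.8 kN.
Tension yield (gross): A_g = 139×25 = 3475 mm². φR_n = 0.90 × 350 × 3475 = 1094.6 kN.
Tension rupture (net): A_n = (139 − 2×20)×25 = 2475 mm² (U = 1.0, A_e = A_n). φR_n = 0.75 × 450 × 2475 = 835.3 kN.
Block shear: shear path 2×[28+2×48] = 2×124 mm, A_gv = 6200, A_nv = 2×(124 − 2.5×20)×25 = 3700 mm²; tension across gage: (56 − 1×20)×25 = 900 mm². R_n = min(0.6×450×3700, 0.6×350×6200) + 1.0×450×900 = min(999, 1302) + 405 = 1404 kN. φR_n = 0.75 × 1404 = 1053.0 kN.
Governing: min(424.3, 1599.8, 1094.6, 835.3, 1053.0) = 424.3 kN → bolt shear.

424.3 kN (bolt shear governs)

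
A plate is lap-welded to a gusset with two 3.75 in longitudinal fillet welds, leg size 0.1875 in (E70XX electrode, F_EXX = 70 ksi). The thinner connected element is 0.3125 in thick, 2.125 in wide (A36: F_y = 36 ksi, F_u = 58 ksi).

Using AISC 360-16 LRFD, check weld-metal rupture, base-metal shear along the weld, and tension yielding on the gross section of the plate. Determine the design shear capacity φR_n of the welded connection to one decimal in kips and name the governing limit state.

21.5 kips (gross-section yield governs)

Weld metal: throat = 0.707×0.1875 = 0.13256 in, L = 2×3.75 = 7.5 in. φR_n = 0.75 × 0.6 × 70 × 0.13256 × 7.5 = 31.3 kips.
Base metal shear (0.3125 in plate): yield φR_n = 1.0×0.6×36×0.3125×7.5 = 50.6 kips; rupture φR_n = 0.75×0.6×58×0.3125×7.5 = 61.2 kips; take 50.6 kips (yield).
Tension yield (gross): A_g = 2.125×0.3125 = 0.66406 in². φR_n = 0.90 × 36 × 0.66406 = 21.5 kips.
Governing: min(31.3, 50.6, 21.5) = 21.5 kips → gross-section yield.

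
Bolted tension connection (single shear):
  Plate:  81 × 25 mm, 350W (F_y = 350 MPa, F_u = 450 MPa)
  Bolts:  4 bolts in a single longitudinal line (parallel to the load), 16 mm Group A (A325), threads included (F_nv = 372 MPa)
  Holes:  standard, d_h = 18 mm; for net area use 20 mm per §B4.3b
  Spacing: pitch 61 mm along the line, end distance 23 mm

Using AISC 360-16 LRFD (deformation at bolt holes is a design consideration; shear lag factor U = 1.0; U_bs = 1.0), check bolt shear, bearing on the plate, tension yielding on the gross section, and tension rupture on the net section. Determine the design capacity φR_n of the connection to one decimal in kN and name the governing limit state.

224.4 kN (bolt shear governs)

Bolt shear: A_b = π(16)²/4 = 201.06 mm². φR_n = 0.75 × 372 × 201.06 × 4 × 1 = 224.4 kN.
Bearing (25 mm plate, F_u = 450 MPa): end bolts L_c = 23 − 18/2 = 14, R_n = min(1.2×14×25×450, 2.4×16×25×450) = 189 kN/bolt; interior L_c = 61 − 18 = 43, R_n = 432 kN/bolt. φR_n = 0.75 × (1×189 + 3×432) = 1113.8 kN.
Tension yield (gross): A_g = 81×25 = 2025 mm². φR_n = 0.90 × 350 × 2025 = 637.9 kN.
Tension rupture (net): A_n = (81 − 1×20)×25 = 1525 mm² (U = 1.0, A_e = A_n). φR_n = 0.75 × 450 × 1525 = 514.7 kN.
Governing: min(224.4, 1113.8, 637.9, 514.7) = 224.4 kN → bolt shear.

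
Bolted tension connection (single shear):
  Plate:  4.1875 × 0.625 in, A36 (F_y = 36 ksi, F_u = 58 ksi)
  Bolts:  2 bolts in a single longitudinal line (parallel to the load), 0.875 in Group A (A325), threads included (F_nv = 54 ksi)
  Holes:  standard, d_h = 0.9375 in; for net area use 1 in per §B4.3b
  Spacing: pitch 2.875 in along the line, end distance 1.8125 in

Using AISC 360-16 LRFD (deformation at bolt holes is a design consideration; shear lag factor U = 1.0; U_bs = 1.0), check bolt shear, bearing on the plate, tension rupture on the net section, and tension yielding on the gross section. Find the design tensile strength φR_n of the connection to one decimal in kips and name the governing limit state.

Bolt shear: A_b = π(0.875)²/4 = 0.60132 in². φR_n = 0.75 × 54 × 0.60132 × 2 × 1 = 48.7 kips.
Bearing (0.625 in plate, F_u = 58 ksi): end bolts L_c = 1.8125 − 0.9375/2 = 1.34375, R_n = min(1.2×1.34375×0.625×58, 2.4×0.875×0.625×58) = 58.453 kips/bolt; interior L_c = 2.875 − 0.9375 = 1.9375, R_n = 76.125 kips/bolt. φR_n = 0.75 × (1×58.453 + 1×76.125) = 100.9 kips.
Tension rupture (net): A_n = (4.1875 − 1×1)×0.625 = 1.9922 in² (U = 1.0, A_e = A_n). φR_n = 0.75 × 58 × 1.9922 = 86.7 kips.
Tension yield (gross): A_g = 4.1875×0.625 = 2.6172 in². φR_n = 0.90 × 36 × 2.6172 = 84.8 kips.
Governing: min(48.7, 100.9, 86.7, 84.8) = 48.7 kips → bolt shear.

48.7 kips (bolt shear governs)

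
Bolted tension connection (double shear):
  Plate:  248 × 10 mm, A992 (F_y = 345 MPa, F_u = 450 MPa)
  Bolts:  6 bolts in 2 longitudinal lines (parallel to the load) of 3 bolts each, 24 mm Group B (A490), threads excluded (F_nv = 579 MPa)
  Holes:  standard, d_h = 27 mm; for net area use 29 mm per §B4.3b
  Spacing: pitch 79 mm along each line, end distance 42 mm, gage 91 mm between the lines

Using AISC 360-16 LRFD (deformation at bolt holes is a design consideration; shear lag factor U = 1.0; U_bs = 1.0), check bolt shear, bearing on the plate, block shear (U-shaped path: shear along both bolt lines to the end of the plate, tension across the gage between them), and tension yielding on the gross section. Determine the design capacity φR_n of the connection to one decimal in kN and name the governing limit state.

Bolt shear: A_b = π(24)²/4 = 452.39 mm². φR_n = 0.75 × 579 × 452.39 × 6 × 2 = 2357.4 kN.
Bearing (10 mm plate, F_u = 450 MPa): end bolts L_c = 42 − 27/2 = 28.5, R_n = min(1.2×28.5×10×450, 2.4×24×10×450) = 153.9 kN/bolt; interior L_c = 79 − 27 = 52, R_n = 259.2 kN/bolt. φR_n = 0.75 × (2×153.9 + 4×259.2) = 1008.5 kN.
Block shear: shear path 2×[42+2×79] = 2×200 mm, A_gv = 4000, A_nv = 2×(200 − 2.5×29)×10 = 2550 mm²; tension across gage: (91 − 1×29)×10 = 620 mm². R_n = min(0.6×450×2550, 0.6×345×4000) + 1.0×450×620 = min(688.5, 828) + 279 = 967.5 kN. φR_n = 0.75 × 967.5 = 725.6 kN.
Tension yield (gross): A_g = 248×10 = 2480 mm². φR_n = 0.90 × 345 × 2480 = 770.0 kN.
Governing: min(2357.4, 1008.5, 725.6, 770.0) = 725.6 kN → block shear.

725.6 kN (block shear governs)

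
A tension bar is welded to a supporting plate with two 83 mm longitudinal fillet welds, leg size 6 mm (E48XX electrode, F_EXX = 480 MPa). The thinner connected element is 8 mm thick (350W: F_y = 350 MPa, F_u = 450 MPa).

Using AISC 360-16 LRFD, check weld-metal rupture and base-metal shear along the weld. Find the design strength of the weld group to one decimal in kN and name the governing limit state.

152.1 kN (weld metal governs)

Weld metal: throat = 0.707×6 = 4.242 mm, L = 2×83 = 166 mm. φR_n = 0.75 × 0.6 × 480 × 4.242 × 166 = 152.1 kN.
Base metal shear (8 mm plate): yield φR_n = 1.0×0.6×350×8×166 = 278.9 kN; rupture φR_n = 0.75×0.6×450×8×166 = 268.9 kN; take 268.9 kN (rupture).
Governing: min(152.1, 268.9) = 152.1 kN → weld metal.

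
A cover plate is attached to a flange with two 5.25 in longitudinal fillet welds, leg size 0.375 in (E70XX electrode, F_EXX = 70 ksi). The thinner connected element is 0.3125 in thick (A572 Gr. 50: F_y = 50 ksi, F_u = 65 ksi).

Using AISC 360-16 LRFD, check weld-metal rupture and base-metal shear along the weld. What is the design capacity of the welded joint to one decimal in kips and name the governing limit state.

87.7 kips (weld metal governs)

Weld metal: throat = 0.707×0.375 = 0.26513 in, L = 2×5.25 = 10.5 in. φR_n = 0.75 × 0.6 × 70 × 0.26513 × 10.5 = 87.7 kips.
Base metal shear (0.3125 in plate): yield φR_n = 1.0×0.6×50×0.3125×10.5 = 98.4 kips; rupture φR_n = 0.75×0.6×65×0.3125×10.5 = 96.0 kips; take 96.0 kips (rupture).
Governing: min(87.7, 96.0) = 87.7 kips → weld metal.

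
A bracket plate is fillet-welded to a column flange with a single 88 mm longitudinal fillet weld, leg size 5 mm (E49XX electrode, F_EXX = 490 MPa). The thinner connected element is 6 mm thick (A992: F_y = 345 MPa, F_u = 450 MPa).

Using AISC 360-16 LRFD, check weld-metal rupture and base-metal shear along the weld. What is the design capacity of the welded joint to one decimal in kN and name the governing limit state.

Weld metal: throat = 0.707×5 = 3.535 mm, L = 88 mm. φR_n = 0.75 × 0.6 × 490 × 3.535 × 88 = 68.6 kN.
Base metal shear (6 mm plate): yield φR_n = 1.0×0.6×345×6×88 = 109.3 kN; rupture φR_n = 0.75×0.6×450×6×88 = 106.9 kN; take 106.9 kN (rupture).
Governing: min(68.6, 106.9) = 68.6 kN → weld metal.

68.6 kN (weld metal governs)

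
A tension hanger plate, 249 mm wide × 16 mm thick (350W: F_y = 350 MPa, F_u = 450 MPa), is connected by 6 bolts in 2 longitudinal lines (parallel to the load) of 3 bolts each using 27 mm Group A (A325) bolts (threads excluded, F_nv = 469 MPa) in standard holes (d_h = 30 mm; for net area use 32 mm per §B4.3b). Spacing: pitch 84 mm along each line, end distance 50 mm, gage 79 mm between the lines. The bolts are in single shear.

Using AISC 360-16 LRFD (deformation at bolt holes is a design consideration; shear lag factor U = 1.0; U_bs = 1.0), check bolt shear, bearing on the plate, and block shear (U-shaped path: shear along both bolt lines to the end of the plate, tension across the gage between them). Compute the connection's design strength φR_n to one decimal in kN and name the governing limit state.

Bolt shear: A_b = π(27)²/4 = 572.56 mm². φR_n = 0.75 × 469 × 572.56 × 6 × 1 = 1208.4 kN.
Bearing (16 mm plate, F_u = 450 MPa): end bolts L_c = 50 − 30/2 = 35, R_n = min(1.2×35×16×450, 2.4×27×16×450) = 302.4 kN/bolt; interior L_c = 84 − 30 = 54, R_n = 466.56 kN/bolt. φR_n = 0.75 × (2×302.4 + 4×466.56) = 1853.3 kN.
Block shear: shear path 2×[50+2×84] = 2×218 mm, A_gv = 6976, A_nv = 2×(218 − 2.5×32)×16 = 4416 mm²; tension across gage: (79 − 1×32)×16 = 752 mm². R_n = min(0.6×450×4416, 0.6×350×6976) + 1.0×450×752 = min(1192.3, 1465) + 338.4 = 1530.7 kN. φR_n = 0.75 × 1530.7 = 1148.0 kN.
Governing: min(1208.4, 1853.3, 1148.0) = 1148.0 kN → block shear.

1148.0 kN (block shear governs)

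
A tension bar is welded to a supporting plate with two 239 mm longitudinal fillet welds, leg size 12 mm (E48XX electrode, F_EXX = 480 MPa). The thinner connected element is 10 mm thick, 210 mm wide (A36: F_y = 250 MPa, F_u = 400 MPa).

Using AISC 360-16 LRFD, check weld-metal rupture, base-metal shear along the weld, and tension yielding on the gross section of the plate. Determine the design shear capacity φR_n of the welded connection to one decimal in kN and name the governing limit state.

472.5 kN (gross-section yield governs)

Weld metal: throat = 0.707×12 = 8.484 mm, L = 2×239 = 478 mm. φR_n = 0.75 × 0.6 × 480 × 8.484 × 478 = 876.0 kN.
Base metal shear (10 mm plate): yield φR_n = 1.0×0.6×250×10×478 = 717.0 kN; rupture φR_n = 0.75×0.6×400×10×478 = 860.4 kN; take 717.0 kN (yield).
Tension yield (gross): A_g = 210×10 = 2100 mm². φR_n = 0.90 × 250 × 2100 = 472.5 kN.
Governing: min(876.0, 717.0, 472.5) = 472.5 kN → gross-section yield.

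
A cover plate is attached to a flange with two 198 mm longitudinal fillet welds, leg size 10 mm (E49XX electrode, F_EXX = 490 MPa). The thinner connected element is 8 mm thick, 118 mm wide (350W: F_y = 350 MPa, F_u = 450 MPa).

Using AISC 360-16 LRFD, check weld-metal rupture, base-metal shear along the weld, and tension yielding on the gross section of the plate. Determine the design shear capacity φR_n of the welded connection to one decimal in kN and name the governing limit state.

Weld metal: throat = 0.707×10 = 7.07 mm, L = 2×198 = 396 mm. φR_n = 0.75 × 0.6 × 490 × 7.07 × 396 = 617.3 kN.
Base metal shear (8 mm plate): yield φR_n = 1.0×0.6×350×8×396 = 665.3 kN; rupture φR_n = 0.75×0.6×450×8×396 = 641.5 kN; take 641.5 kN (rupture).
Tension yield (gross): A_g = 118×8 = 944 mm². φR_n = 0.90 × 350 × 944 = 297.4 kN.
Governing: min(617.3, 641.5, 297.4) = 297.4 kN → gross-section yield.

297.4 kN (gross-section yield governs)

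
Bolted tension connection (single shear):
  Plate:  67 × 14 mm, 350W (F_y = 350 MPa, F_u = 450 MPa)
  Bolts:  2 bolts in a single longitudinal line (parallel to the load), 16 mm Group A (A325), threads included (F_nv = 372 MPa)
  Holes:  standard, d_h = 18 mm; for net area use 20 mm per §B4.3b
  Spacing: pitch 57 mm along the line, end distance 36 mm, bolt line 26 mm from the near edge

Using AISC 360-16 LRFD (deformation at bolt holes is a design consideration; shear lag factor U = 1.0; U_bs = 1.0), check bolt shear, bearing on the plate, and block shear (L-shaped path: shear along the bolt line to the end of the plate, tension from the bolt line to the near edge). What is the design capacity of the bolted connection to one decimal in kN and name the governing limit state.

112.2 kN (bolt shear governs)

Bolt shear: A_b = π(16)²/4 = 201.06 mm². φR_n = 0.75 × 372 × 201.06 × 2 × 1 = 112.2 kN.
Bearing (14 mm plate, F_u = 450 MPa): end bolts L_c = 36 − 18/2 = 27, R_n = min(1.2×27×14×450, 2.4×16×14×450) = 204.12 kN/bolt; interior L_c = 57 − 18 = 39, R_n = 241.92 kN/bolt. φR_n = 0.75 × (1×204.12 + 1×241.92) = 334.5 kN.
Block shear: shear path 1×[36+1×57] = 1×93 mm, A_gv = 1302, A_nv = 1×(93 − 1.5×20)×14 = 882 mm²; tension to near edge: (26 − 0.5×20)×14 = 224 mm². R_n = min(0.6×450×882, 0.6×350×1302) + 1.0×450×224 = min(238.14, 273.42) + 100.8 = 338.94 kN. φR_n = 0.75 × 338.94 = 254.2 kN.
Governing: min(112.2, 334.5, 254.2) = 112.2 kN → bolt shear.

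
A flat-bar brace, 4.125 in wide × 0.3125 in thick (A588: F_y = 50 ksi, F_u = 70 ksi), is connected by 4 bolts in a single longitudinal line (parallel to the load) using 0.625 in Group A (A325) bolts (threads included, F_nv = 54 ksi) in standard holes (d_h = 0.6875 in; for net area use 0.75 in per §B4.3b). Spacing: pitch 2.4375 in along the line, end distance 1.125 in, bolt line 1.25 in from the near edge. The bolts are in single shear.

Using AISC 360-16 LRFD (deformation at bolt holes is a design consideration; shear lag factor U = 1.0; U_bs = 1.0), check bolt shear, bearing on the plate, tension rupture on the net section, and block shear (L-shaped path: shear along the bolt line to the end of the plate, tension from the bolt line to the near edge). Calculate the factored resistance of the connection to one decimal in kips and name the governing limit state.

49.7 kips (bolt shear governs)

Bolt shear: A_b = π(0.625)²/4 = 0.3068 in². φR_n = 0.75 × 54 × 0.3068 × 4 × 1 = 49.7 kips.
Bearing (0.3125 in plate, F_u = 70 ksi): end bolts L_c = 1.125 − 0.6875/2 = 0.78125, R_n = min(1.2×0.78125×0.3125×70, 2.4×0.625×0.3125×70) = 20.508 kips/bolt; interior L_c = 2.4375 − 0.6875 = 1.75, R_n = 32.813 kips/bolt. φR_n = 0.75 × (1×20.508 + 3×32.813) = 89.2 kips.
Tension rupture (net): A_n = (4.125 − 1×0.75)×0.3125 = 1.0547 in² (U = 1.0, A_e = A_n). φR_n = 0.75 × 70 × 1.0547 = 55.4 kips.
Block shear: shear path 1×[1.125+3×2.4375] = 1×8.4375 in, A_gv = 2.6367, A_nv = 1×(8.4375 − 3.5×0.75)×0.3125 = 1.8164 in²; tension to near edge: (1.25 − 0.5×0.75)×0.3125 = 0.27344 in². R_n = min(0.6×70×1.8164, 0.6×50×2.6367) + 1.0×70×0.27344 = min(76.289, 79.101) + 19.141 = 95.43 kips. φR_n = 0.75 × 95.43 = 71.6 kips.
Governing: min(49.7, 89.2, 55.4, 71.6) = 49.7 kips → bolt shear.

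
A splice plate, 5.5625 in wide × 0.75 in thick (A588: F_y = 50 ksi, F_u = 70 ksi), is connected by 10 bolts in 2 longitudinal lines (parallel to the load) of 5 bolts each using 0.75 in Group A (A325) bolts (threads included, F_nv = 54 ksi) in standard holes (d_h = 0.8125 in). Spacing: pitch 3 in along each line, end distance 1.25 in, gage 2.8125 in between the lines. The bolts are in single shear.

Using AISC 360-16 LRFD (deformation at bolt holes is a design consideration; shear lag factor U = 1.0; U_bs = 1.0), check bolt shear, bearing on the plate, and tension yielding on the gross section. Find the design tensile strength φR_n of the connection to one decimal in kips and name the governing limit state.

178.9 kips (bolt shear governs)

Bolt shear: A_b = π(0.75)²/4 = 0.44179 in². φR_n = 0.75 × 54 × 0.44179 × 10 × 1 = 178.9 kips.
Bearing (0.75 in plate, F_u = 70 ksi): end bolts L_c = 1.25 − 0.8125/2 = 0.84375, R_n = min(1.2×0.84375×0.75×70, 2.4×0.75×0.75×70) = 53.156 kips/bolt; interior L_c = 3 − 0.8125 = 2.1875, R_n = 94.5 kips/bolt. φR_n = 0.75 × (2×53.156 + 8×94.5) = 646.7 kips.
Tension yield (gross): A_g = 5.5625×0.75 = 4.1719 in². φR_n = 0.90 × 50 × 4.1719 = 187.7 kips.
Governing: min(178.9, 646.7, 187.7) = 178.9 kips → bolt shear.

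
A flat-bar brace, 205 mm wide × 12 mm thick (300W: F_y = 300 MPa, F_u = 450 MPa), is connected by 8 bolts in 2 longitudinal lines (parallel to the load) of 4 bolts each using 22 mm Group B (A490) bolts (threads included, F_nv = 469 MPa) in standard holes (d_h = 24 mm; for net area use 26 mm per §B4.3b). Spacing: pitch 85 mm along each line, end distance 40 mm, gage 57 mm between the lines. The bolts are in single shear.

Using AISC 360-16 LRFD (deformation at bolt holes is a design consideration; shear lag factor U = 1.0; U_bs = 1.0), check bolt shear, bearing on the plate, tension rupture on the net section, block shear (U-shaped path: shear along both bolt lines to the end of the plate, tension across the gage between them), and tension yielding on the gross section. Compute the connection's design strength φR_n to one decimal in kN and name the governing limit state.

619.7 kN (net-section rupture governs)

Bolt shear: A_b = π(22)²/4 = 380.13 mm². φR_n = 0.75 × 469 × 380.13 × 8 × 1 = 1069.7 kN.
Bearing (12 mm plate, F_u = 450 MPa): end bolts L_c = 40 − 24/2 = 28, R_n = min(1.2×28×12×450, 2.4×22×12×450) = 181.44 kN/bolt; interior L_c = 85 − 24 = 61, R_n = 285.12 kN/bolt. φR_n = 0.75 × (2×181.44 + 6×285.12) = 1555.2 kN.
Tension rupture (net): A_n = (205 − 2×26)×12 = 1836 mm² (U = 1.0, A_e = A_n). φR_n = 0.75 × 450 × 1836 = 619.7 kN.
Block shear: shear path 2×[40+3×85] = 2×295 mm, A_gv = 7080, A_nv = 2×(295 − 3.5×26)×12 = 4896 mm²; tension across gage: (57 − 1×26)×12 = 372 mm². R_n = min(0.6×450×4896, 0.6×300×7080) + 1.0×450×372 = min(1321.9, 1274.4) + 167.4 = 1441.8 kN. φR_n = 0.75 × 1441.8 = 1081.4 kN.
Tension yield (gross): A_g = 205×12 = 2460 mm². φR_n = 0.90 × 300 × 2460 = 664.2 kN.
Governing: min(1069.7, 1555.2, 619.7, 1081.4, 664.2) = 619.7 kN → net-section rupture.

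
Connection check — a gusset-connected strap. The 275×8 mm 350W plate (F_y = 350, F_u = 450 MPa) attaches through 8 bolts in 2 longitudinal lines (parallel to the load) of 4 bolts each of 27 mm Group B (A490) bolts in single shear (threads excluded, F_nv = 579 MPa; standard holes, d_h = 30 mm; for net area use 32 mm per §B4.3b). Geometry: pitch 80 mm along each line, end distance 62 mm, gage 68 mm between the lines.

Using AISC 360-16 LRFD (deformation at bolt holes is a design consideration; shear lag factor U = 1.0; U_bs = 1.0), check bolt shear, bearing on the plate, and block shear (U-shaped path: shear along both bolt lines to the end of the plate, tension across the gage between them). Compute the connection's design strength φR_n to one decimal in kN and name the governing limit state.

712.8 kN (block shear governs)

Bolt shear: A_b = π(27)²/4 = 572.56 mm². φR_n = 0.75 × 579 × 572.56 × 8 × 1 = 1989.1 kN.
Bearing (8 mm plate, F_u = 450 MPa): end bolts L_c = 62 − 30/2 = 47, R_n = min(1.2×47×8×450, 2.4×27×8×450) = 203.04 kN/bolt; interior L_c = 80 − 30 = 50, R_n = 216 kN/bolt. φR_n = 0.75 × (2×203.04 + 6×216) = 1276.6 kN.
Block shear: shear path 2×[62+3×80] = 2×302 mm, A_gv = 4832, A_nv = 2×(302 − 3.5×32)×8 = 3040 mm²; tension across gage: (68 − 1×32)×8 = 288 mm². R_n = min(0.6×450×3040, 0.6×350×4832) + 1.0×450×288 = min(820.8, 1014.7) + 129.6 = 950.4 kN. φR_n = 0.75 × 950.4 = 712.8 kN.
Governing: min(1989.1, 1276.6, 712.8) = 712.8 kN → block shear.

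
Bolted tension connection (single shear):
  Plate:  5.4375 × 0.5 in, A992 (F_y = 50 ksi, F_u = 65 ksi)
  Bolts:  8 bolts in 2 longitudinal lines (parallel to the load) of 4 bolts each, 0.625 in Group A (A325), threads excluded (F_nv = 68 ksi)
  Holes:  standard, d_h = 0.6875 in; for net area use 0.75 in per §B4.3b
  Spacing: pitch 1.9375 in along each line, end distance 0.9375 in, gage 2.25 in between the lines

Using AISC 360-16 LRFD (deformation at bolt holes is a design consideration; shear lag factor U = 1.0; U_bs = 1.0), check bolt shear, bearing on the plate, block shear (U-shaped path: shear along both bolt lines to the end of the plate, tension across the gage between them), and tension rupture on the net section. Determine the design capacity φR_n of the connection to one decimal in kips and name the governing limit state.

96.0 kips (net-section rupture governs)

Bolt shear: A_b = π(0.625)²/4 = 0.3068 in². φR_n = 0.75 × 68 × 0.3068 × 8 × 1 = 125.2 kips.
Bearing (0.5 in plate, F_u = 65 ksi): end bolts L_c = 0.9375 − 0.6875/2 = 0.59375, R_n = min(1.2×0.59375×0.5×65, 2.4×0.625×0.5×65) = 23.156 kips/bolt; interior L_c = 1.9375 − 0.6875 = 1.25, R_n = 48.75 kips/bolt. φR_n = 0.75 × (2×23.156 + 6×48.75) = 254.1 kips.
Block shear: shear path 2×[0.9375+3×1.9375] = 2×6.75 in, A_gv = 6.75, A_nv = 2×(6.75 − 3.5×0.75)×0.5 = 4.125 in²; tension across gage: (2.25 − 1×0.75)×0.5 = 0.75 in². R_n = min(0.6×65×4.125, 0.6×50×6.75) + 1.0×65×0.75 = min(160.88, 202.5) + 48.75 = 209.63 kips. φR_n = 0.75 × 209.63 = 157.2 kips.
Tension rupture (net): A_n = (5.4375 − 2×0.75)×0.5 = 1.9688 in² (U = 1.0, A_e = A_n). φR_n = 0.75 × 65 × 1.9688 = 96.0 kips.
Governing: min(125.2, 254.1, 157.2, 96.0) = 96.0 kips → net-section rupture.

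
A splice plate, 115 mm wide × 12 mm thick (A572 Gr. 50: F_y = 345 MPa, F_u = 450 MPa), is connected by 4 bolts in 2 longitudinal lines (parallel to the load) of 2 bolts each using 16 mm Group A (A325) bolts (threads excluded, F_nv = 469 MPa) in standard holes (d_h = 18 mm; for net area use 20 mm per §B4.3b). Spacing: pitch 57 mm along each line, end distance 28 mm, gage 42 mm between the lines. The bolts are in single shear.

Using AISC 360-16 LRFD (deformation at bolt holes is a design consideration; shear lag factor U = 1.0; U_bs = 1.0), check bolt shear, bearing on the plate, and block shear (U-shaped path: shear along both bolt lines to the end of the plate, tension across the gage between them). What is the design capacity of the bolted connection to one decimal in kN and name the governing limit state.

Bolt shear: A_b = π(16)²/4 = 201.06 mm². φR_n = 0.75 × 469 × 201.06 × 4 × 1 = 282.9 kN.
Bearing (12 mm plate, F_u = 450 MPa): end bolts L_c = 28 − 18/2 = 19, R_n = min(1.2×19×12×450, 2.4×16×12×450) = 123.12 kN/bolt; interior L_c = 57 − 18 = 39, R_n = 207.36 kN/bolt. φR_n = 0.75 × (2×123.12 + 2×207.36) = 495.7 kN.
Block shear: shear path 2×[28+1×57] = 2×85 mm, A_gv = 2040, A_nv = 2×(85 − 1.5×20)×12 = 1320 mm²; tension across gage: (42 − 1×20)×12 = 264 mm². R_n = min(0.6×450×1320, 0.6×345×2040) + 1.0×450×264 = min(356.4, 422.28) + 118.8 = 475.2 kN. φR_n = 0.75 × 475.2 = 356.4 kN.
Governing: min(282.9, 495.7, 356.4) = 282.9 kN → bolt shear.

282.9 kN (bolt shear governs)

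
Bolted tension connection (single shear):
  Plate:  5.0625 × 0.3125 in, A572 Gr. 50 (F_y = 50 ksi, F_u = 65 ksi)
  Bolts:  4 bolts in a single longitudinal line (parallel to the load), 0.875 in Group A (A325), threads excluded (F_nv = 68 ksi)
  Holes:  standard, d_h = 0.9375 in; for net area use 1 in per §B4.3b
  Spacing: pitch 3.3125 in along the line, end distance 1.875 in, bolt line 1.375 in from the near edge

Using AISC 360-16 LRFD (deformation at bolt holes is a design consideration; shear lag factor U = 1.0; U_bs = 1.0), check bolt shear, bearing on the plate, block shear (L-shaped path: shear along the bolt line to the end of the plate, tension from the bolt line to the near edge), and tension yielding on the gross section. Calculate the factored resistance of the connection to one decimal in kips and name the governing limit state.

Bolt shear: A_b = π(0.875)²/4 = 0.60132 in². φR_n = 0.75 × 68 × 0.60132 × 4 × 1 = 122.7 kips.
Bearing (0.3125 in plate, F_u = 65 ksi): end bolts L_c = 1.875 − 0.9375/2 = 1.40625, R_n = min(1.2×1.40625×0.3125×65, 2.4×0.875×0.3125×65) = 34.277 kips/bolt; interior L_c = 3.3125 − 0.9375 = 2.375, R_n = 42.656 kips/bolt. φR_n = 0.75 × (1×34.277 + 3×42.656) = 121.7 kips.
Block shear: shear path 1×[1.875+3×3.3125] = 1×11.8125 in, A_gv = 3.6914, A_nv = 1×(11.8125 − 3.5×1)×0.3125 = 2.5977 in²; tension to near edge: (1.375 − 0.5×1)×0.3125 = 0.27344 in². R_n = min(0.6×65×2.5977, 0.6×50×3.6914) + 1.0×65×0.27344 = min(101.31, 110.74) + 17.774 = 119.08 kips. φR_n = 0.75 × 119.08 = 89.3 kips.
Tension yield (gross): A_g = 5.0625×0.3125 = 1.582 in². φR_n = 0.90 × 50 × 1.582 = 71.2 kips.
Governing: min(122.7, 121.7, 89.3, 71.2) = 71.2 kips → gross-section yield.

71.2 kips (gross-section yield governs)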